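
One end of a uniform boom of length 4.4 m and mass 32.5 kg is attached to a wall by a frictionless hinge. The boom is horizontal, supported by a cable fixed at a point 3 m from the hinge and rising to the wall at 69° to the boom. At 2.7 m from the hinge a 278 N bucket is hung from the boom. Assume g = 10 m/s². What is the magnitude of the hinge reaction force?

|H| ≈ 220 N

Take torques about the hinge: T sin 69° · 3 = 32.5×10×2.2 + 278×2.7 = 1465.6 N·m.
So T = 1465.6 / (0.9336 × 3) = 523.29 N.
ΣF_x = 0: H_x = T cos 69° = 187.53 N.
ΣF_y = 0: H_y = (32.5×10 + 278) − T sin 69° = 603 − 488.53 = 114.47 N.
|H| = √(H_x² + H_y²) = √((187.53)² + (114.47)²) = 219.7 N.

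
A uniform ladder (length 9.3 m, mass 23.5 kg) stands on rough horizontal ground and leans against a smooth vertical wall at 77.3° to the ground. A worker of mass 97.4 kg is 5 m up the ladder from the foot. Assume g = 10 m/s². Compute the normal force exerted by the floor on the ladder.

ΣF_y = 0: N_floor = 23.5×10 + 97.4×10 = 1209 N.

N_floor ≈ 1210 N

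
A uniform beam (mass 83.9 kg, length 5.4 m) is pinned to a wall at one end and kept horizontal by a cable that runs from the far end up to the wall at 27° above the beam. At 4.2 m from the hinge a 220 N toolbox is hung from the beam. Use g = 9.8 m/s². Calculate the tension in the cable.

T ≈ 1280 N

Take torques about the hinge: T sin 27° · 5.4 = 83.9×9.8×2.7 + 220×4.2 = 3144 N·m.
So T = 3144 / (0.4540 × 5.4) = 1282.5 N.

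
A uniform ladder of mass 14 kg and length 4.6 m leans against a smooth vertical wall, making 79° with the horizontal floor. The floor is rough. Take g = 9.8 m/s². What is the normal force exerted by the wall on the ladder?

N_wall ≈ 13.3 N

Torques about the foot: N_wall · 4.6 sin 79° = 14×9.8×2.3 cos 79° → N_wall = 13.334 N.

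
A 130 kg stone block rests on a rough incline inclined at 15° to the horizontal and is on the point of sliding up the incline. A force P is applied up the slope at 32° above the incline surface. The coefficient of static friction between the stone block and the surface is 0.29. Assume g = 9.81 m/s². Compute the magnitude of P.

On the verge of sliding up the incline, friction equals μN and acts down the slope.
Perpendicular: N + P sin 32° = W cos 15° = 1232 N.
Along incline: P cos 32° = W sin 15° + μN  with W sin 15° = 330.1 N.
Solving the pair for P and N: P = 686.1 N, N = 868.3 N (and f = μN = 251.8 N).

P ≈ 686 N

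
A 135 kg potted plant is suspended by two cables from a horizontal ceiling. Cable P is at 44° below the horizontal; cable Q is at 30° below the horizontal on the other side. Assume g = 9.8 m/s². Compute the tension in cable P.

Weight W = 135 × 9.8 = 1323 N acts straight down.
Horizontal: T_P cos 44° = T_Q cos 30°  →  T_Q = 0.8306 T_P.
Vertical: T_P sin 44° + T_Q sin 30° = 1323.
Substituting the horizontal relation into the vertical equation gives 1.11 T_P = 1323, so T_P = 1192 N.

T_P ≈ 1190 N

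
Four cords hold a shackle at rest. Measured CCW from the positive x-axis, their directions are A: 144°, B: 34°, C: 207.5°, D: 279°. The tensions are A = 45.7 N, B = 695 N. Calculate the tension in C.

Resolve: ΣF_x = 45.7 cos 144° + 695 cos 34° + T_C cos 207.5° + T_D cos 279° = 0.
        ΣF_y = 45.7 sin 144° + 695 sin 34° + T_C sin 207.5° + T_D sin 279° = 0.
The known terms sum to (539.2, 415.5) N, so -0.8870 T_C + 0.1564 T_D = -539.2 and -0.4617 T_C − 0.9877 T_D = -415.5.
Solving simultaneously: T_C = 630.1 N, T_D = 126.1 N.

T_C ≈ 630 N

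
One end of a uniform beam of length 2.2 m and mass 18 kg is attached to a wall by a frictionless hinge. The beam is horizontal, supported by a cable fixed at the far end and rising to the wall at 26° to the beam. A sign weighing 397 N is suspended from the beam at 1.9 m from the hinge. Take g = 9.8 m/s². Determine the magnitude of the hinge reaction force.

Take torques about the hinge: T sin 26° · 2.2 = 18×9.8×1.1 + 397×1.9 = 948.34 N·m.
So T = 948.34 / (0.4384 × 2.2) = 983.33 N.
ΣF_x = 0: H_x = T cos 26° = 883.81 N.
ΣF_y = 0: H_y = (18×9.8 + 397) − T sin 26° = 573.4 − 431.06 = 142.34 N.
|H| = √(H_x² + H_y²) = √((883.81)² + (142.34)²) = 895.2 N.

|H| ≈ 895 N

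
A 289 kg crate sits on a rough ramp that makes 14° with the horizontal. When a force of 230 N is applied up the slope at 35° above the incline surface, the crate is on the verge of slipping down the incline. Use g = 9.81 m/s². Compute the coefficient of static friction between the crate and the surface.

μ ≈ 0.190

On the verge of sliding down the incline, friction is at its maximum μN and acts up the slope.
Perpendicular to incline: N = W cos 14° − P sin 35° = 2751 − 131.9 = 2619 N.
Along incline: P cos 35° + μN = W sin 14° → μ = (W sin 14° − P cos 35°) / N = 0.1899.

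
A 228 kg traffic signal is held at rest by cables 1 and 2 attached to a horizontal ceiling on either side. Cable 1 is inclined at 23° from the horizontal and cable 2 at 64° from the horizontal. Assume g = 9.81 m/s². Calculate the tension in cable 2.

Weight W = 228 × 9.81 = 2237 N acts straight down.
Horizontal: T_1 cos 23° = T_2 cos 64°  →  T_1 = 0.4762 T_2.
Vertical: T_1 sin 23° + T_2 sin 64° = 2237.
Substituting the horizontal relation into the vertical equation gives 1.085 T_2 = 2237, so T_2 = 2062 N.

T_2 ≈ 2060 N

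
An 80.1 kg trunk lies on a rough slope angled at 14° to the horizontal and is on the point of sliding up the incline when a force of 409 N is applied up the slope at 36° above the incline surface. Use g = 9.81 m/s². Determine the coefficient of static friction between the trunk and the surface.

μ ≈ 0.270

On the verge of sliding up the incline, friction is at its maximum μN and acts down the slope.
Perpendicular to incline: N = W cos 14° − P sin 36° = 762.4 − 240.4 = 522 N.
Along incline: P cos 36° − μN = W sin 14° → μ = −(W sin 14° − P cos 36°) / N = 0.2697.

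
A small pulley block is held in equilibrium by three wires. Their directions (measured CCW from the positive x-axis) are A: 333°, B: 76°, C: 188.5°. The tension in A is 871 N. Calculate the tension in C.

Resolve: ΣF_x = 871 cos 333° + T_B cos 76° + T_C cos 188.5° = 0.
        ΣF_y = 871 sin 333° + T_B sin 76° + T_C sin 188.5° = 0.
The known terms sum to (776.1, -395.4) N, so 0.2419 T_B − 0.9890 T_C = -776.1 and 0.9703 T_B − 0.1478 T_C = 395.4.
Solving simultaneously: T_B = 547.5 N, T_C = 918.6 N.

T_C ≈ 919 N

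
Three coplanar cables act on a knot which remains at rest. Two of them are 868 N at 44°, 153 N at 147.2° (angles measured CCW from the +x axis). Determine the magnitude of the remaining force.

F ≈ 846 N

Sum the known components: ΣF_x = 495.8 N, ΣF_y = 685.8 N.
For equilibrium the remaining force must supply (−ΣF_x, −ΣF_y) = (-495.8, -685.8) N.
Magnitude = √((-495.8)² + (-685.8)²) = 846.3 N; direction = atan2(-685.8, -495.8) = 234.1°.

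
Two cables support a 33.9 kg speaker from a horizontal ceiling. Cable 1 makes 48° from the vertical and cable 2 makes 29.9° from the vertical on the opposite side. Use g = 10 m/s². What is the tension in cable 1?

Angles from the horizontal: cable 1 is 90° − 48° = 42°, cable 2 is 90° − 29.9° = 60.1°.
Weight W = 33.9 × 10 = 339 N acts straight down.
Horizontal: T_1 cos 42° = T_2 cos 60.1°  →  T_2 = 1.491 T_1.
Vertical: T_1 sin 42° + T_2 sin 60.1° = 339.
Substituting the horizontal relation into the vertical equation gives 1.961 T_1 = 339, so T_1 = 172.8 N.

T_1 ≈ 173 N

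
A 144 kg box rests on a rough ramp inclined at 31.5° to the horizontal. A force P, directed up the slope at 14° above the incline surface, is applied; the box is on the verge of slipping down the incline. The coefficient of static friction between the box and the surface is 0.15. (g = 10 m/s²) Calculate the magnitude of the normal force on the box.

N ≈ 1080 N

On the verge of sliding down the incline, friction equals μN and acts up the slope.
Perpendicular: N + P sin 14° = W cos 31.5° = 1228 N.
Along incline: P cos 14° + μN = W sin 31.5° with W sin 31.5° = 752.4 N.
Solving the pair for P and N: P = 608.4 N, N = 1081 N (and f = μN = 162.1 N).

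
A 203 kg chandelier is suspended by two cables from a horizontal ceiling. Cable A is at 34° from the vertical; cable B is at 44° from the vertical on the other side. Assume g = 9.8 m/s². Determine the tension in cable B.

T_B ≈ 1140 N

Angles from the horizontal: cable A is 90° − 34° = 56°, cable B is 90° − 44° = 46°.
Weight W = 203 × 9.8 = 1989 N acts straight down.
Horizontal: T_A cos 56° = T_B cos 46°  →  T_A = 1.242 T_B.
Vertical: T_A sin 56° + T_B sin 46° = 1989.
Substituting the horizontal relation into the vertical equation gives 1.749 T_B = 1989, so T_B = 1137 N.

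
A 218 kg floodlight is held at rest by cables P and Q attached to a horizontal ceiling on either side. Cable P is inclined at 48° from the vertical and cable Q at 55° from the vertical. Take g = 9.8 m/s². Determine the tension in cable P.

T_P ≈ 1800 N

Angles from the horizontal: cable P is 90° − 48° = 42°, cable Q is 90° − 55° = 35°.
Weight W = 218 × 9.8 = 2136 N acts straight down.
Horizontal: T_P cos 42° = T_Q cos 35°  →  T_Q = 0.9072 T_P.
Vertical: T_P sin 42° + T_Q sin 35° = 2136.
Substituting the horizontal relation into the vertical equation gives 1.189 T_P = 2136, so T_P = 1796 N.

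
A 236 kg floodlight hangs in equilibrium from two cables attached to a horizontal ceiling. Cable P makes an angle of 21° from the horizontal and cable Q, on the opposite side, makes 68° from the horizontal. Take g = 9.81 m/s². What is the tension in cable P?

T_P ≈ 867 N

Weight W = 236 × 9.81 = 2315 N acts straight down.
Horizontal: T_P cos 21° = T_Q cos 68°  →  T_Q = 2.492 T_P.
Vertical: T_P sin 21° + T_Q sin 68° = 2315.
Substituting the horizontal relation into the vertical equation gives 2.669 T_P = 2315, so T_P = 867.4 N.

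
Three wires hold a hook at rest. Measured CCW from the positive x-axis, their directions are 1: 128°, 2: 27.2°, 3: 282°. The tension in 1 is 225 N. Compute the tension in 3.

Resolve: ΣF_x = 225 cos 128° + T_2 cos 27.2° + T_3 cos 282° = 0.
        ΣF_y = 225 sin 128° + T_2 sin 27.2° + T_3 sin 282° = 0.
The known terms sum to (-138.5, 177.3) N, so 0.8894 T_2 + 0.2079 T_3 = 138.5 and 0.4571 T_2 − 0.9781 T_3 = -177.3.
Solving simultaneously: T_2 = 102.2 N, T_3 = 229 N.

T_3 ≈ 229 N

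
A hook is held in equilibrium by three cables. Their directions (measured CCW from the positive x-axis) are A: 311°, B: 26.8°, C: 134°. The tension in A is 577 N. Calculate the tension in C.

T_C ≈ 586 N

Resolve: ΣF_x = 577 cos 311° + T_B cos 26.8° + T_C cos 134° = 0.
        ΣF_y = 577 sin 311° + T_B sin 26.8° + T_C sin 134° = 0.
The known terms sum to (378.5, -435.5) N, so 0.8926 T_B − 0.6947 T_C = -378.5 and 0.4509 T_B + 0.7193 T_C = 435.5.
Solving simultaneously: T_B = 31.61 N, T_C = 585.6 N.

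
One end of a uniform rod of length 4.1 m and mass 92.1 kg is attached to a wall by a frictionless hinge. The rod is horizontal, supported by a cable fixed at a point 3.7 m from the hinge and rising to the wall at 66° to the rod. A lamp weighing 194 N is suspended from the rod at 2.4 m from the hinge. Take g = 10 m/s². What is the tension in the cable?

Take torques about the hinge: T sin 66° · 3.7 = 92.1×10×2.05 + 194×2.4 = 2353.6 N·m.
So T = 2353.6 / (0.9135 × 3.7) = 696.32 N.

T ≈ 696 N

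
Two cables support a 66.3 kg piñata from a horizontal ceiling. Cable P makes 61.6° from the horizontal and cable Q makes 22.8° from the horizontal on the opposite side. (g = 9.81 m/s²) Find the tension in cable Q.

T_Q ≈ 311 N

Weight W = 66.3 × 9.81 = 650.4 N acts straight down.
Horizontal: T_P cos 61.6° = T_Q cos 22.8°  →  T_P = 1.938 T_Q.
Vertical: T_P sin 61.6° + T_Q sin 22.8° = 650.4.
Substituting the horizontal relation into the vertical equation gives 2.092 T_Q = 650.4, so T_Q = 310.8 N.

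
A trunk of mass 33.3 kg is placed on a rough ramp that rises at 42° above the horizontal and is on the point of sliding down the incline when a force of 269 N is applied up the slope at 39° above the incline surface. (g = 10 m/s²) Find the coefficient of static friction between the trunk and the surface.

μ ≈ 0.176

On the verge of sliding down the incline, friction is at its maximum μN and acts up the slope.
Perpendicular to incline: N = W cos 42° − P sin 39° = 247.5 − 169.3 = 78.18 N.
Along incline: P cos 39° + μN = W sin 42° → μ = (W sin 42° − P cos 39°) / N = 0.1761.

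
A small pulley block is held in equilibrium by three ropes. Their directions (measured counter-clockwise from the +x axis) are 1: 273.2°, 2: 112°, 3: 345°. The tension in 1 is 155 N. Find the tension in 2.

T_2 ≈ 184 N

Resolve: ΣF_x = 155 cos 273.2° + T_2 cos 112° + T_3 cos 345° = 0.
        ΣF_y = 155 sin 273.2° + T_2 sin 112° + T_3 sin 345° = 0.
The known terms sum to (8.652, -154.8) N, so -0.3746 T_2 + 0.9659 T_3 = -8.652 and 0.9272 T_2 − 0.2588 T_3 = 154.8.
Solving simultaneously: T_2 = 184.4 N, T_3 = 62.55 N.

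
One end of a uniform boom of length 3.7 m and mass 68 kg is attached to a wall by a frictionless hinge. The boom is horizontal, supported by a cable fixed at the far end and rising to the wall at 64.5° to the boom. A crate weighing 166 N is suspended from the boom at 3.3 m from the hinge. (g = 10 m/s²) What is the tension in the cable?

Take torques about the hinge: T sin 64.5° · 3.7 = 68×10×1.85 + 166×3.3 = 1805.8 N·m.
So T = 1805.8 / (0.9026 × 3.7) = 540.73 N.

T ≈ 541 N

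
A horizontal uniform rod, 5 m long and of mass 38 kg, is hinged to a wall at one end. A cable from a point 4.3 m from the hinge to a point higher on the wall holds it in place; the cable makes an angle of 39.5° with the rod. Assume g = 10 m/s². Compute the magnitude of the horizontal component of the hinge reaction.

Take torques about the hinge: T sin 39.5° · 4.3 = 38×10×2.5 = 950 N·m.
So T = 950 / (0.6361 × 4.3) = 347.33 N.
ΣF_x = 0: H_x = T cos 39.5° = 268.01 N.

H_x ≈ 268 N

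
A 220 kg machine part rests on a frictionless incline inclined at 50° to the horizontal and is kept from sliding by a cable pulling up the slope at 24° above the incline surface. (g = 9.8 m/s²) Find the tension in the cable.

Take axes along and perpendicular to the incline. Weight components: W sin 50° = 1652 N down-slope, W cos 50° = 1386 N into the surface.
Along incline: T cos 24° = W sin 50° → T = 1808 N.
Perpendicular: N = W cos 50° − T sin 24° = 650.5 N.

T ≈ 1810 N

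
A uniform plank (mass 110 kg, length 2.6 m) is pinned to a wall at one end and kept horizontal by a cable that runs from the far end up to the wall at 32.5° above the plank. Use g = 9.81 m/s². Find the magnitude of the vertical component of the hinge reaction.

|H_y| ≈ 540 N

Take torques about the hinge: T sin 32.5° · 2.6 = 110×9.81×1.3 = 1402.8 N·m.
So T = 1402.8 / (0.5373 × 2.6) = 1004.2 N.
ΣF_y = 0: H_y = (110×9.81) − T sin 32.5° = 1079.1 − 539.55 = 539.55 N.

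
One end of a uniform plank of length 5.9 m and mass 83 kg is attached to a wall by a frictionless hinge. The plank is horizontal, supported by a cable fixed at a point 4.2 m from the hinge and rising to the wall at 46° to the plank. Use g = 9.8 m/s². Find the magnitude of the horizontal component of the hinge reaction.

H_x ≈ 552 N

Take torques about the hinge: T sin 46° · 4.2 = 83×9.8×2.95 = 2399.5 N·m.
So T = 2399.5 / (0.7193 × 4.2) = 794.22 N.
ΣF_x = 0: H_x = T cos 46° = 551.71 N.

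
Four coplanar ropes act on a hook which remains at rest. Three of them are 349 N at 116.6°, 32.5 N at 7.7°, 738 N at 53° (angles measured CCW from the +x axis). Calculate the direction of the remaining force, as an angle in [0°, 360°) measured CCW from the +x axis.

θ ≈ 251°

Sum the known components: ΣF_x = 320.1 N, ΣF_y = 905.8 N.
For equilibrium the remaining force must supply (−ΣF_x, −ΣF_y) = (-320.1, -905.8) N.
Magnitude = √((-320.1)² + (-905.8)²) = 960.7 N; direction = atan2(-905.8, -320.1) = 250.5°.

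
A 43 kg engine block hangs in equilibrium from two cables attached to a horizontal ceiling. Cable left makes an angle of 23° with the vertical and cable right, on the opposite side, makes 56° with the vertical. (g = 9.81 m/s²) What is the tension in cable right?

Angles from the horizontal: cable left is 90° − 23° = 67°, cable right is 90° − 56° = 34°.
Weight W = 43 × 9.81 = 421.8 N acts straight down.
Horizontal: T_left cos 67° = T_right cos 34°  →  T_left = 2.122 T_right.
Vertical: T_left sin 67° + T_right sin 34° = 421.8.
Substituting the horizontal relation into the vertical equation gives 2.512 T_right = 421.8, so T_right = 167.9 N.

T_right ≈ 168 N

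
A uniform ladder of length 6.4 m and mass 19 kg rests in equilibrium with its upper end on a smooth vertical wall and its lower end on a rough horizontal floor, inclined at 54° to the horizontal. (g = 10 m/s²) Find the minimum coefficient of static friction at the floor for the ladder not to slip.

ΣF_y = 0: N_floor = 19×10 = 190 N.
Torques about the foot: N_wall · 6.4 sin 54° = 19×10×3.2 cos 54° → N_wall = 69.022 N.
ΣF_x = 0: f_floor = N_wall = 69.022 N.
μ_min = f_floor / N_floor = 69.022 / 190 = 0.3633.

μ_min ≈ 0.363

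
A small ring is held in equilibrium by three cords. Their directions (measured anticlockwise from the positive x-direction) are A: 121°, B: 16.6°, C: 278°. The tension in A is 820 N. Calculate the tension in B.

T_B ≈ 324 N

Resolve: ΣF_x = 820 cos 121° + T_B cos 16.6° + T_C cos 278° = 0.
        ΣF_y = 820 sin 121° + T_B sin 16.6° + T_C sin 278° = 0.
The known terms sum to (-422.3, 702.9) N, so 0.9583 T_B + 0.1392 T_C = 422.3 and 0.2857 T_B − 0.9903 T_C = -702.9.
Solving simultaneously: T_B = 324 N, T_C = 803.3 N.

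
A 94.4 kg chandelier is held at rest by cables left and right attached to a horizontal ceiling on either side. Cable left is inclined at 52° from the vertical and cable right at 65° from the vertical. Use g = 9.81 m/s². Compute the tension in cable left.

T_left ≈ 942 N

Angles from the horizontal: cable left is 90° − 52° = 38°, cable right is 90° − 65° = 25°.
Weight W = 94.4 × 9.81 = 926.1 N acts straight down.
Horizontal: T_left cos 38° = T_right cos 25°  →  T_right = 0.8695 T_left.
Vertical: T_left sin 38° + T_right sin 25° = 926.1.
Substituting the horizontal relation into the vertical equation gives 0.9831 T_left = 926.1, so T_left = 942 N.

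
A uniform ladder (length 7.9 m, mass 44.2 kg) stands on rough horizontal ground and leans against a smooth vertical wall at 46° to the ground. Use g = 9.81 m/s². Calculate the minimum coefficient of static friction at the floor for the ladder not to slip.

μ_min ≈ 0.483

ΣF_y = 0: N_floor = 44.2×9.81 = 433.6 N.
Torques about the foot: N_wall · 7.9 sin 46° = 44.2×9.81×3.95 cos 46° → N_wall = 209.36 N.
ΣF_x = 0: f_floor = N_wall = 209.36 N.
μ_min = f_floor / N_floor = 209.36 / 433.6 = 0.4828.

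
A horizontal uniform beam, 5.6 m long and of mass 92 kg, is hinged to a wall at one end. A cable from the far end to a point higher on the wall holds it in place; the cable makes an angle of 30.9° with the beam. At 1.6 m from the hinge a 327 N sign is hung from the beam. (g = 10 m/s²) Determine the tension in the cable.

Take torques about the hinge: T sin 30.9° · 5.6 = 92×10×2.8 + 327×1.6 = 3099.2 N·m.
So T = 3099.2 / (0.5135 × 5.6) = 1077.7 N.

T ≈ 1080 N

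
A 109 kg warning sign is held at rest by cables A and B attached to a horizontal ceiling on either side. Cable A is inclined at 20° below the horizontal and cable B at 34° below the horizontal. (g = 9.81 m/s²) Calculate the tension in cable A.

T_A ≈ 1100 N

Weight W = 109 × 9.81 = 1069 N acts straight down.
Horizontal: T_A cos 20° = T_B cos 34°  →  T_B = 1.133 T_A.
Vertical: T_A sin 20° + T_B sin 34° = 1069.
Substituting the horizontal relation into the vertical equation gives 0.9759 T_A = 1069, so T_A = 1096 N.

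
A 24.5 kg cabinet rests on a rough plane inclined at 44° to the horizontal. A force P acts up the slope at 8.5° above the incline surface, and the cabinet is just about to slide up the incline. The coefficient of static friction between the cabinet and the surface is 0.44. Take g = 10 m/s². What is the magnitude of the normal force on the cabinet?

On the verge of sliding up the incline, friction equals μN and acts down the slope.
Perpendicular: N + P sin 8.5° = W cos 44° = 176.2 N.
Along incline: P cos 8.5° = W sin 44° + μN  with W sin 44° = 170.2 N.
Solving the pair for P and N: P = 235 N, N = 141.5 N (and f = μN = 62.26 N).

N ≈ 141 N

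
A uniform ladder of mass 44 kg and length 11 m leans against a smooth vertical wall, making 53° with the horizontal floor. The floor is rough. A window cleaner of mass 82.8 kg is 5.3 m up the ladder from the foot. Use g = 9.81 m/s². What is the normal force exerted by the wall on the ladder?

Torques about the foot: N_wall · 11 sin 53° = 44×9.81×5.5 cos 53° + 82.8×9.81×5.3 cos 53° → N_wall = 457.55 N.

N_wall ≈ 458 N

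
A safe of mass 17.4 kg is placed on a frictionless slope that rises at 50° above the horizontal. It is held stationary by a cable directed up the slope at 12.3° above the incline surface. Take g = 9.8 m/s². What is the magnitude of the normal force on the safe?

Take axes along and perpendicular to the incline. Weight components: W sin 50° = 130.6 N down-slope, W cos 50° = 109.6 N into the surface.
Along incline: T cos 12.3° = W sin 50° → T = 133.7 N.
Perpendicular: N = W cos 50° − T sin 12.3° = 81.13 N.

N ≈ 81.1 N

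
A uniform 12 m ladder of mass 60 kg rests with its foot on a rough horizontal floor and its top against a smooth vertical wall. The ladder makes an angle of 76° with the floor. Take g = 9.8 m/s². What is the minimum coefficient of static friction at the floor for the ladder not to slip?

μ_min ≈ 0.125

ΣF_y = 0: N_floor = 60×9.8 = 588 N.
Torques about the foot: N_wall · 12 sin 76° = 60×9.8×6 cos 76° → N_wall = 73.302 N.
ΣF_x = 0: f_floor = N_wall = 73.302 N.
μ_min = f_floor / N_floor = 73.302 / 588 = 0.1247.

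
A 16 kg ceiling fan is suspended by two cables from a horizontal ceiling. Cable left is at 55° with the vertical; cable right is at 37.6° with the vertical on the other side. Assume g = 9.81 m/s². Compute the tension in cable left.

T_left ≈ 95.9 N

Angles from the horizontal: cable left is 90° − 55° = 35°, cable right is 90° − 37.6° = 52.4°.
Weight W = 16 × 9.81 = 157 N acts straight down.
Horizontal: T_left cos 35° = T_right cos 52.4°  →  T_right = 1.343 T_left.
Vertical: T_left sin 35° + T_right sin 52.4° = 157.
Substituting the horizontal relation into the vertical equation gives 1.637 T_left = 157, so T_left = 95.87 N.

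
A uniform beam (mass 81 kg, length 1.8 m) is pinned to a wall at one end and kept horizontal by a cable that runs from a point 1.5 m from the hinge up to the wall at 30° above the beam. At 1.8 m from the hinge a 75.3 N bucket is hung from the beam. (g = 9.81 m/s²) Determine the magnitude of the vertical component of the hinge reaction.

Take torques about the hinge: T sin 30° · 1.5 = 81×9.81×0.9 + 75.3×1.8 = 850.69 N·m.
So T = 850.69 / (0.5000 × 1.5) = 1134.3 N.
ΣF_y = 0: H_y = (81×9.81 + 75.3) − T sin 30° = 869.91 − 567.13 = 302.78 N.

|H_y| ≈ 303 N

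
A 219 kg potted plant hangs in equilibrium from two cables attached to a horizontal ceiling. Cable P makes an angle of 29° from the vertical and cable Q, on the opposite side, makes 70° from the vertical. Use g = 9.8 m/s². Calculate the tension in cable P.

Angles from the horizontal: cable P is 90° − 29° = 61°, cable Q is 90° − 70° = 20°.
Weight W = 219 × 9.8 = 2146 N acts straight down.
Horizontal: T_P cos 61° = T_Q cos 20°  →  T_Q = 0.5159 T_P.
Vertical: T_P sin 61° + T_Q sin 20° = 2146.
Substituting the horizontal relation into the vertical equation gives 1.051 T_P = 2146, so T_P = 2042 N.

T_P ≈ 2040 N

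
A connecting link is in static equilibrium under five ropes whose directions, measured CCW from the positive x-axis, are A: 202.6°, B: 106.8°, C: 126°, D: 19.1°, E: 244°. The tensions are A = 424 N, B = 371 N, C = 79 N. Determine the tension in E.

Resolve: ΣF_x = 424 cos 202.6° + 371 cos 106.8° + 79 cos 126° + T_D cos 19.1° + T_E cos 244° = 0.
        ΣF_y = 424 sin 202.6° + 371 sin 106.8° + 79 sin 126° + T_D sin 19.1° + T_E sin 244° = 0.
The known terms sum to (-545.1, 256.1) N, so 0.9449 T_D − 0.4384 T_E = 545.1 and 0.3272 T_D − 0.8988 T_E = -256.1.
Solving simultaneously: T_D = 853.2 N, T_E = 595.6 N.

T_E ≈ 596 N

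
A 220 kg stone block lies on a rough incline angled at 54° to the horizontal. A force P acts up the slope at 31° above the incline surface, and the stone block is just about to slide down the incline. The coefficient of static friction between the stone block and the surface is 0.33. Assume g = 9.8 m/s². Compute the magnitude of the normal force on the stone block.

On the verge of sliding down the incline, friction equals μN and acts up the slope.
Perpendicular: N + P sin 31° = W cos 54° = 1267 N.
Along incline: P cos 31° + μN = W sin 54° with W sin 54° = 1744 N.
Solving the pair for P and N: P = 1930 N, N = 273.4 N (and f = μN = 90.23 N).

N ≈ 273 N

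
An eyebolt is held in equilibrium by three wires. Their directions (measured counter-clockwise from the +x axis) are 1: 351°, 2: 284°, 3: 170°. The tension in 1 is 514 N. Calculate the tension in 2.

T_2 ≈ 9.82 N

Resolve: ΣF_x = 514 cos 351° + T_2 cos 284° + T_3 cos 170° = 0.
        ΣF_y = 514 sin 351° + T_2 sin 284° + T_3 sin 170° = 0.
The known terms sum to (507.7, -80.41) N, so 0.2419 T_2 − 0.9848 T_3 = -507.7 and -0.9703 T_2 + 0.1736 T_3 = 80.41.
Solving simultaneously: T_2 = 9.819 N, T_3 = 517.9 N.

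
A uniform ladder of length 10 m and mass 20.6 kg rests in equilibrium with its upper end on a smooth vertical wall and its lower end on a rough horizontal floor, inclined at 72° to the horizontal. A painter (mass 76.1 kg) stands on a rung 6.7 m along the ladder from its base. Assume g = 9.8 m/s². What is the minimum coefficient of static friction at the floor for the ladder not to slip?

μ_min ≈ 0.206

ΣF_y = 0: N_floor = 20.6×9.8 + 76.1×9.8 = 947.66 N.
Torques about the foot: N_wall · 10 sin 72° = 20.6×9.8×5 cos 72° + 76.1×9.8×6.7 cos 72° → N_wall = 195.15 N.
ΣF_x = 0: f_floor = N_wall = 195.15 N.
μ_min = f_floor / N_floor = 195.15 / 947.66 = 0.2059.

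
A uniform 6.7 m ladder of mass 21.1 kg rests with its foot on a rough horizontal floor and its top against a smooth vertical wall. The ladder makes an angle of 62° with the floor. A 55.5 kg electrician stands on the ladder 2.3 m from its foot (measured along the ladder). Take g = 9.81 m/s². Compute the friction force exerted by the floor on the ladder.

Torques about the foot: N_wall · 6.7 sin 62° = 21.1×9.81×3.35 cos 62° + 55.5×9.81×2.3 cos 62° → N_wall = 154.41 N.
ΣF_x = 0: f_floor = N_wall = 154.41 N.

f ≈ 154 N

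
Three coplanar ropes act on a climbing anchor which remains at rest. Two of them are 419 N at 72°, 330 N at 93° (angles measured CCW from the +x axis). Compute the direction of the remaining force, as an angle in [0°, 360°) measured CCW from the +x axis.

θ ≈ 261°

Sum the known components: ΣF_x = 112.2 N, ΣF_y = 728 N.
For equilibrium the remaining force must supply (−ΣF_x, −ΣF_y) = (-112.2, -728) N.
Magnitude = √((-112.2)² + (-728)²) = 736.6 N; direction = atan2(-728, -112.2) = 261.2°.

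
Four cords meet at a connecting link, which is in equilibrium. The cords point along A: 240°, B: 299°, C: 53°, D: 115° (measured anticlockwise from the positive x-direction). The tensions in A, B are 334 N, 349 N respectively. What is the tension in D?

T_D ≈ 407 N

Resolve: ΣF_x = 334 cos 240° + 349 cos 299° + T_C cos 53° + T_D cos 115° = 0.
        ΣF_y = 334 sin 240° + 349 sin 299° + T_C sin 53° + T_D sin 115° = 0.
The known terms sum to (2.199, -594.5) N, so 0.6018 T_C − 0.4226 T_D = -2.199 and 0.7986 T_C + 0.9063 T_D = 594.5.
Solving simultaneously: T_C = 282.3 N, T_D = 407.2 N.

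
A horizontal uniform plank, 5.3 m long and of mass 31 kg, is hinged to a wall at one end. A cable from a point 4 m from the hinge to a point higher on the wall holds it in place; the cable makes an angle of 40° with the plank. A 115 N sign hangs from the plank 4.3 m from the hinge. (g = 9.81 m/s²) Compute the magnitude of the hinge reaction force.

|H| ≈ 399 N

Take torques about the hinge: T sin 40° · 4 = 31×9.81×2.65 + 115×4.3 = 1300.4 N·m.
So T = 1300.4 / (0.6428 × 4) = 505.76 N.
ΣF_x = 0: H_x = T cos 40° = 387.44 N.
ΣF_y = 0: H_y = (31×9.81 + 115) − T sin 40° = 419.11 − 325.1 = 94.012 N.
|H| = √(H_x² + H_y²) = √((387.44)² + (94.012)²) = 398.68 N.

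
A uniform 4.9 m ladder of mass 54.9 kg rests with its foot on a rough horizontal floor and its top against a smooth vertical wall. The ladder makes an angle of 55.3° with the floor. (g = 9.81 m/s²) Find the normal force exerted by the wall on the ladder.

N_wall ≈ 186 N

Torques about the foot: N_wall · 4.9 sin 55.3° = 54.9×9.81×2.45 cos 55.3° → N_wall = 186.46 N.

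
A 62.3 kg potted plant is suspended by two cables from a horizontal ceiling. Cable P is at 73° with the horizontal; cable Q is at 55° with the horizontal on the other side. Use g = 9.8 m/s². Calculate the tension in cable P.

Weight W = 62.3 × 9.8 = 610.5 N acts straight down.
Horizontal: T_P cos 73° = T_Q cos 55°  →  T_Q = 0.5097 T_P.
Vertical: T_P sin 73° + T_Q sin 55° = 610.5.
Substituting the horizontal relation into the vertical equation gives 1.374 T_P = 610.5, so T_P = 444.4 N.

T_P ≈ 444 N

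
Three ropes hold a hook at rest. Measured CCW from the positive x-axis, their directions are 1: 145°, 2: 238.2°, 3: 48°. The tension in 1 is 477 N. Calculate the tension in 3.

T_3 ≈ 2690 N

Resolve: ΣF_x = 477 cos 145° + T_2 cos 238.2° + T_3 cos 48° = 0.
        ΣF_y = 477 sin 145° + T_2 sin 238.2° + T_3 sin 48° = 0.
The known terms sum to (-390.7, 273.6) N, so -0.5270 T_2 + 0.6691 T_3 = 390.7 and -0.8499 T_2 + 0.7431 T_3 = -273.6.
Solving simultaneously: T_2 = 2674 N, T_3 = 2689 N.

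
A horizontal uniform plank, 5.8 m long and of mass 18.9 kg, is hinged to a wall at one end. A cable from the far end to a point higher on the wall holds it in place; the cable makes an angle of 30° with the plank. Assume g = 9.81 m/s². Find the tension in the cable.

T ≈ 185 N

Take torques about the hinge: T sin 30° · 5.8 = 18.9×9.81×2.9 = 537.69 N·m.
So T = 537.69 / (0.5000 × 5.8) = 185.41 N.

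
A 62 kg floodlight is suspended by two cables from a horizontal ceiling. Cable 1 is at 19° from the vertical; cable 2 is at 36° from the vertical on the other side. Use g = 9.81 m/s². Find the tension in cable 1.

Angles from the horizontal: cable 1 is 90° − 19° = 71°, cable 2 is 90° − 36° = 54°.
Weight W = 62 × 9.81 = 608.2 N acts straight down.
Horizontal: T_1 cos 71° = T_2 cos 54°  →  T_2 = 0.5539 T_1.
Vertical: T_1 sin 71° + T_2 sin 54° = 608.2.
Substituting the horizontal relation into the vertical equation gives 1.394 T_1 = 608.2, so T_1 = 436.4 N.

T_1 ≈ 436 N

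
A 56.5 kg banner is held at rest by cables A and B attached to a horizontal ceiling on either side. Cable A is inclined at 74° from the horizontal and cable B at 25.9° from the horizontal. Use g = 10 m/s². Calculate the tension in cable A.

T_A ≈ 516 N

Weight W = 56.5 × 10 = 565 N acts straight down.
Horizontal: T_A cos 74° = T_B cos 25.9°  →  T_B = 0.3064 T_A.
Vertical: T_A sin 74° + T_B sin 25.9° = 565.
Substituting the horizontal relation into the vertical equation gives 1.095 T_A = 565, so T_A = 515.9 N.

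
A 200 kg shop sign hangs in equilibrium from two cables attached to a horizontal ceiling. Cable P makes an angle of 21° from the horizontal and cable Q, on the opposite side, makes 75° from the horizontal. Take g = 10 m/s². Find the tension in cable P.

T_P ≈ 520 N

Weight W = 200 × 10 = 2000 N acts straight down.
Horizontal: T_P cos 21° = T_Q cos 75°  →  T_Q = 3.607 T_P.
Vertical: T_P sin 21° + T_Q sin 75° = 2000.
Substituting the horizontal relation into the vertical equation gives 3.843 T_P = 2000, so T_P = 520.5 N.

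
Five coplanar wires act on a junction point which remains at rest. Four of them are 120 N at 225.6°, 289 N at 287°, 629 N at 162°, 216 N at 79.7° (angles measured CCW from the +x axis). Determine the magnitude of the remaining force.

F ≈ 561 N

Sum the known components: ΣF_x = -559.1 N, ΣF_y = 44.78 N.
For equilibrium the remaining force must supply (−ΣF_x, −ΣF_y) = (559.1, -44.78) N.
Magnitude = √((559.1)² + (-44.78)²) = 560.8 N; direction = atan2(-44.78, 559.1) = 355.4°.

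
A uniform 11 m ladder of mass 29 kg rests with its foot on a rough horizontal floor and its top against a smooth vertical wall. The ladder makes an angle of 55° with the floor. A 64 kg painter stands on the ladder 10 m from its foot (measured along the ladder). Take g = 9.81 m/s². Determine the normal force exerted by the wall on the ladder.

Torques about the foot: N_wall · 11 sin 55° = 29×9.81×5.5 cos 55° + 64×9.81×10 cos 55° → N_wall = 499.25 N.

N_wall ≈ 499 N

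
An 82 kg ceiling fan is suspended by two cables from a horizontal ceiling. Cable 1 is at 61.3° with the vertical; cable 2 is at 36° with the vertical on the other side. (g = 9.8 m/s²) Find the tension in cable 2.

T_2 ≈ 711 N

Angles from the horizontal: cable 1 is 90° − 61.3° = 28.7°, cable 2 is 90° − 36° = 54°.
Weight W = 82 × 9.8 = 803.6 N acts straight down.
Horizontal: T_1 cos 28.7° = T_2 cos 54°  →  T_1 = 0.6701 T_2.
Vertical: T_1 sin 28.7° + T_2 sin 54° = 803.6.
Substituting the horizontal relation into the vertical equation gives 1.131 T_2 = 803.6, so T_2 = 710.6 N.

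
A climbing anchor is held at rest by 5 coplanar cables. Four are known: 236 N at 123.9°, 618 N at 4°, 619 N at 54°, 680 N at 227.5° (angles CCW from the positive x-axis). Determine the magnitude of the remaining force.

F ≈ 457 N

Sum the known components: ΣF_x = 389.3 N, ΣF_y = 238.4 N.
For equilibrium the remaining force must supply (−ΣF_x, −ΣF_y) = (-389.3, -238.4) N.
Magnitude = √((-389.3)² + (-238.4)²) = 456.5 N; direction = atan2(-238.4, -389.3) = 211.5°.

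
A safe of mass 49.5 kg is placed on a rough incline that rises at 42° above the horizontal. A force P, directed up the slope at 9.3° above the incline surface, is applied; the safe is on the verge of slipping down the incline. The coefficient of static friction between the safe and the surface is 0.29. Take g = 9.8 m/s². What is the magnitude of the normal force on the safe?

On the verge of sliding down the incline, friction equals μN and acts up the slope.
Perpendicular: N + P sin 9.3° = W cos 42° = 360.5 N.
Along incline: P cos 9.3° + μN = W sin 42° with W sin 42° = 324.6 N.
Solving the pair for P and N: P = 234.1 N, N = 322.7 N (and f = μN = 93.57 N).

N ≈ 323 N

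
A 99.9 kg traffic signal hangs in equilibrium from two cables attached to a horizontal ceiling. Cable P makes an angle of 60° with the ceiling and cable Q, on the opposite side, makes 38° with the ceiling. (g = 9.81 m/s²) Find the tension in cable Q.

Weight W = 99.9 × 9.81 = 980 N acts straight down.
Horizontal: T_P cos 60° = T_Q cos 38°  →  T_P = 1.576 T_Q.
Vertical: T_P sin 60° + T_Q sin 38° = 980.
Substituting the horizontal relation into the vertical equation gives 1.981 T_Q = 980, so T_Q = 494.8 N.

T_Q ≈ 495 N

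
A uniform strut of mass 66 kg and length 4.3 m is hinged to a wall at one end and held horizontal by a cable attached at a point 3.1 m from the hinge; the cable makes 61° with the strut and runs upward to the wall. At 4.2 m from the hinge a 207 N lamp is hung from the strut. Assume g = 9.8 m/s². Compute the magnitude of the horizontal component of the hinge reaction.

H_x ≈ 404 N

Take torques about the hinge: T sin 61° · 3.1 = 66×9.8×2.15 + 207×4.2 = 2260 N·m.
So T = 2260 / (0.8746 × 3.1) = 833.55 N.
ΣF_x = 0: H_x = T cos 61° = 404.11 N.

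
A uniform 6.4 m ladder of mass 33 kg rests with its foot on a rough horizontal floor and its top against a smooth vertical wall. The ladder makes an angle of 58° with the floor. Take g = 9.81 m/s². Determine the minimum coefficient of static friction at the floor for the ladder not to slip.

μ_min ≈ 0.312

ΣF_y = 0: N_floor = 33×9.81 = 323.73 N.
Torques about the foot: N_wall · 6.4 sin 58° = 33×9.81×3.2 cos 58° → N_wall = 101.14 N.
ΣF_x = 0: f_floor = N_wall = 101.14 N.
μ_min = f_floor / N_floor = 101.14 / 323.73 = 0.3124.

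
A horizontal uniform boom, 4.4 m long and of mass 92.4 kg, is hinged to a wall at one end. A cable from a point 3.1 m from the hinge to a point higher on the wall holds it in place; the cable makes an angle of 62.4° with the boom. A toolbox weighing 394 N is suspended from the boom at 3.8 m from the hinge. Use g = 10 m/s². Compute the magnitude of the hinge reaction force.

Take torques about the hinge: T sin 62.4° · 3.1 = 92.4×10×2.2 + 394×3.8 = 3530 N·m.
So T = 3530 / (0.8862 × 3.1) = 1284.9 N.
ΣF_x = 0: H_x = T cos 62.4° = 595.3 N.
ΣF_y = 0: H_y = (92.4×10 + 394) − T sin 62.4° = 1318 − 1138.7 = 179.29 N.
|H| = √(H_x² + H_y²) = √((595.3)² + (179.29)²) = 621.72 N.

|H| ≈ 622 N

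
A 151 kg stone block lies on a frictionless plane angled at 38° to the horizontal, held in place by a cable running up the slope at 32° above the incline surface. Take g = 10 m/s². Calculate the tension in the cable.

Take axes along and perpendicular to the incline. Weight components: W sin 38° = 929.6 N down-slope, W cos 38° = 1190 N into the surface.
Along incline: T cos 32° = W sin 38° → T = 1096 N.
Perpendicular: N = W cos 38° − T sin 32° = 609 N.

T ≈ 1100 N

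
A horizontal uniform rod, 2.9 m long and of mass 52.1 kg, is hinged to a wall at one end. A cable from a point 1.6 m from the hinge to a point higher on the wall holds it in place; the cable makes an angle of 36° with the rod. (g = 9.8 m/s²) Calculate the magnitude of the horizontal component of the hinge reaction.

Take torques about the hinge: T sin 36° · 1.6 = 52.1×9.8×1.45 = 740.34 N·m.
So T = 740.34 / (0.5878 × 1.6) = 787.21 N.
ΣF_x = 0: H_x = T cos 36° = 636.87 N.

H_x ≈ 637 N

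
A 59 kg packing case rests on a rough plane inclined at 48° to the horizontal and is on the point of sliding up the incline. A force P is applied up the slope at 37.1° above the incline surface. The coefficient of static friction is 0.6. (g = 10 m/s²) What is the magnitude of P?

On the verge of sliding up the incline, friction equals μN and acts down the slope.
Perpendicular: N + P sin 37.1° = W cos 48° = 394.8 N.
Along incline: P cos 37.1° = W sin 48° + μN  with W sin 48° = 438.5 N.
Solving the pair for P and N: P = 582.4 N, N = 43.46 N (and f = μN = 26.08 N).

P ≈ 582 N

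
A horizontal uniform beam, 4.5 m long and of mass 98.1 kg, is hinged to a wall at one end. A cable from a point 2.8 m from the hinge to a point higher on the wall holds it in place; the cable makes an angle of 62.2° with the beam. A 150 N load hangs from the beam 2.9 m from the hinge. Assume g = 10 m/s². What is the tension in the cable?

Take torques about the hinge: T sin 62.2° · 2.8 = 98.1×10×2.25 + 150×2.9 = 2642.2 N·m.
So T = 2642.2 / (0.8846 × 2.8) = 1066.8 N.

T ≈ 1070 N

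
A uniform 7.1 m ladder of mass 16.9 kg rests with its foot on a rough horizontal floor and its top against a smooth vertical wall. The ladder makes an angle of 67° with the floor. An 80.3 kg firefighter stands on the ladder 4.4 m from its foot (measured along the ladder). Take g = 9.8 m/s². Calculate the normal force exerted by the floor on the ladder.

ΣF_y = 0: N_floor = 16.9×9.8 + 80.3×9.8 = 952.56 N.

N_floor ≈ 953 N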